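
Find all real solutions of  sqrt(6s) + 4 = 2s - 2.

s = 6

Isolate the radical: sqrt(6s) = 2s - 6.
Square both sides: 6s = (2s - 6)^2.
Expand and rearrange: 4s^2 - 30s + 36 = 0.
Solving gives s = 6 or s = 1.5.
Check each candidate in the original equation:
  s = 6: sqrt(36) = 6, while 2s - 6 = 6 — valid.
  s = 1.5: sqrt(9) = 3, while 2s - 6 = -3 — extraneous.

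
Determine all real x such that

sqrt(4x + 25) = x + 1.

x = 6

Square both sides: 4x + 25 = (x + 1)^2.
Expand and rearrange: x^2 - 2x - 24 = 0.
Solving gives x = 6 or x = -4.
Check each candidate in the original equation:
  x = 6: sqrt(49) = 7, while x + 1 = 7 — valid.
  x = -4: sqrt(9) = 3, while x + 1 = -3 — extraneous.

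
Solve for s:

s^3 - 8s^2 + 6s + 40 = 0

s = -1.7417 or s = 4 or s = 5.7417

Possible rational roots are divisors of 40. Testing s = 4 gives 0, so (s - 4) is a factor.
Divide: s^3 - 8s^2 + 6s + 40 = (s - 4)(s^2 - 4s - 10).
Apply the quadratic formula to s^2 - 4s - 10 = 0: s = (4 +/- sqrt(56))/2, i.e. s ~= 5.7417 or s ~= -1.7417.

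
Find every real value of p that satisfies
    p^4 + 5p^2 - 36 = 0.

Let u = p^2. The equation becomes u^2 + 5u - 36 = 0.
Factor: (u - 4)(u + 9) = 0, so u = 4 or u = -9.
p^2 = 4 gives p = +/-2.
p^2 = -9 < 0 has no real solution.

p = -2 or p = 2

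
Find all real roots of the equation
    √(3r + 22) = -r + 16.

r = 9

Square both sides: 3r + 22 = (-r + 16)².
Expand and rearrange: r² - 35r + 234 = 0.
Solving gives r = 26 or r = 9.
Check each candidate in the original equation:
  r = 26: √(100) = 10, while -r + 16 = -10 — extraneous.
  r = 9: √(49) = 7, while -r + 16 = 7 — valid.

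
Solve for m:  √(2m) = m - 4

m = 8

Square both sides: 2m = (m - 4)².
Expand and rearrange: m² - 10m + 16 = 0.
Solving gives m = 8 or m = 2.
Check each candidate in the original equation:
  m = 8: √(16) = 4, while m - 4 = 4 — valid.
  m = 2: √(4) = 2, while m - 4 = -2 — extraneous.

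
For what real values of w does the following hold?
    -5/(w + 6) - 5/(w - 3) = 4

w = -7.4204 or w = 1.9204

Multiply both sides by (w + 6)(w - 3):
-5(w - 3) - 5(w + 6) = 4(w + 6)(w - 3).
Expand and collect terms: 4w^2 + 22w - 57 = 0.
By the quadratic formula, w = (-22 +/- sqrt(1396)) / 8, so w ~= 1.9204 or w ~= -7.4204.
Neither value makes a denominator zero (w != -6, w != 3), so both are valid.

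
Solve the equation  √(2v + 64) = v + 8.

v = 0

Square both sides: 2v + 64 = (v + 8)².
Expand and rearrange: v² + 14v = 0.
Solving gives v = 0 or v = -14.
Check each candidate in the original equation:
  v = 0: √(64) = 8, while v + 8 = 8 — valid.
  v = -14: √(36) = 6, while v + 8 = -6 — extraneous.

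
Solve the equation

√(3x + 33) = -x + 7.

Square both sides: 3x + 33 = (-x + 7)².
Expand and rearrange: x² - 17x + 16 = 0.
Solving gives x = 16 or x = 1.
Check each candidate in the original equation:
  x = 16: √(81) = 9, while -x + 7 = -9 — extraneous.
  x = 1: √(36) = 6, while -x + 7 = 6 — valid.

x = 1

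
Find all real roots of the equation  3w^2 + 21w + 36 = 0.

Factor: 3(w + 3)(w + 4) = 0.
So w = -3 or w = -4.

w = -4 or w = -3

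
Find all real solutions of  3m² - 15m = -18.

Bring every term to one side: 3m² - 15m + 18 = 0.
Factor: 3(m - 2)(m - 3) = 0.
So m = 2 or m = 3.

m = 2 or m = 3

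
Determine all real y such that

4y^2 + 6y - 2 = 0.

Discriminant: (6)^2 - 4*4*(-2) = 68.
Quadratic formula: y = (-6 +/- sqrt(68)) / 8.
So y = -3/4 + sqrt(17)/4 ~= 0.2808 or y = -sqrt(17)/4 - 3/4 ~= -1.7808.

y = -1.7808 or y = 0.2808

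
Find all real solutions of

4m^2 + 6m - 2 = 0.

m = -1.7808 or m = 0.2808

Discriminant: (6)^2 - 4*4*(-2) = 68.
Quadratic formula: m = (-6 +/- sqrt(68)) / 8.
So m = -3/4 + sqrt(17)/4 ~= 0.2808 or m = -sqrt(17)/4 - 3/4 ~= -1.7808.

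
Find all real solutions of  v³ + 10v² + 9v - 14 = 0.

v = -8.7958 or v = -2 or v = 0.7958

Possible rational roots are divisors of -14. Testing v = -2 gives 0, so (v + 2) is a factor.
Divide: v³ + 10v² + 9v - 14 = (v + 2)(v² + 8v - 7).
Apply the quadratic formula to v² + 8v - 7 = 0: v = (-8 ± √92)/2, i.e. v ≈ 0.7958 or v ≈ -8.7958.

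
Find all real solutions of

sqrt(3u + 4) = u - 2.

u = 7

Square both sides: 3u + 4 = (u - 2)^2.
Expand and rearrange: u^2 - 7u = 0.
Solving gives u = 7 or u = 0.
Check each candidate in the original equation:
  u = 7: sqrt(25) = 5, while u - 2 = 5 — valid.
  u = 0: sqrt(4) = 2, while u - 2 = -2 — extraneous.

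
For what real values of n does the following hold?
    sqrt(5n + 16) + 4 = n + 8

Isolate the radical: sqrt(5n + 16) = n + 4.
Square both sides: 5n + 16 = (n + 4)^2.
Expand and rearrange: n^2 + 3n = 0.
Solving gives n = 0 or n = -3.
Check each candidate in the original equation:
  n = 0: sqrt(16) = 4, while n + 4 = 4 — valid.
  n = -3: sqrt(1) = 1, while n + 4 = 1 — valid.

n = -3 or n = 0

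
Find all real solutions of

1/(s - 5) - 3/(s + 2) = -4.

Multiply both sides by (s - 5)(s + 2):
(s + 2) - 3(s - 5) = -4(s - 5)(s + 2).
Expand and collect terms: -4s^2 + 14s + 23 = 0.
By the quadratic formula, s = (-14 +/- sqrt(564)) / -8, so s ~= -1.2186 or s ~= 4.7186.
Neither value makes a denominator zero (s != 5, s != -2), so both are valid.

s = -1.2186 or s = 4.7186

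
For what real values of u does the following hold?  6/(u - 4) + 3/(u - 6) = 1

u = 5.228 or u = 13.772

Multiply both sides by (u - 4)(u - 6):
6(u - 6) + 3(u - 4) = (u - 4)(u - 6).
Expand and collect terms: u^2 - 19u + 72 = 0.
By the quadratic formula, u = (19 +/- sqrt(73)) / 2, so u ~= 13.772 or u ~= 5.228.
Neither value makes a denominator zero (u != 4, u != 6), so both are valid.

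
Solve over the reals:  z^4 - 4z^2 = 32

Let u = z^2. The equation becomes u^2 - 4u - 32 = 0.
Factor: (u + 4)(u - 8) = 0, so u = -4 or u = 8.
z^2 = -4 < 0 has no real solution.
z^2 = 8 gives z = +/-2*sqrt(2) ~= +/-2.8284.

z = -2.8284 or z = 2.8284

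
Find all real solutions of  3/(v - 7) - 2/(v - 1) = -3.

Multiply both sides by (v - 7)(v - 1):
3(v - 1) - 2(v - 7) = -3(v - 7)(v - 1).
Expand and collect terms: -3v^2 + 23v - 32 = 0.
By the quadratic formula, v = (-23 +/- sqrt(145)) / -6, so v ~= 1.8264 or v ~= 5.8403.
Neither value makes a denominator zero (v != 7, v != 1), so both are valid.

v = 1.8264 or v = 5.8403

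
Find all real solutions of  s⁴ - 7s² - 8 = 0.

Let u = s². The equation becomes u² - 7u - 8 = 0.
Factor: (u + 1)(u - 8) = 0, so u = -1 or u = 8.
s² = -1 < 0 has no real solution.
s² = 8 gives s = ±2·√(2) ≈ ±2.8284.

s = -2.8284 or s = 2.8284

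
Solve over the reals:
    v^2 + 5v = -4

Bring every term to one side: v^2 + 5v + 4 = 0.
Factor: (v + 4)(v + 1) = 0.
So v = -4 or v = -1.

v = -4 or v = -1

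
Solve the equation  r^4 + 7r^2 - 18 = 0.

r = -1.4142 or r = 1.4142

Let u = r^2. The equation becomes u^2 + 7u - 18 = 0.
Factor: (u + 9)(u - 2) = 0, so u = -9 or u = 2.
r^2 = -9 < 0 has no real solution.
r^2 = 2 gives r = +/-sqrt(2) ~= +/-1.4142.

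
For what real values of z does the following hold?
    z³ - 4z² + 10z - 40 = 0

z = 4

Possible rational roots are divisors of -40. Testing z = 4 gives 0, so (z - 4) is a factor.
Divide: z³ - 4z² + 10z - 40 = (z - 4)(z² + 10).
The quadratic z² + 10 has discriminant -40 < 0, so no further real roots.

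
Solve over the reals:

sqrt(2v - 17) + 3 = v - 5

v = 9

Isolate the radical: sqrt(2v - 17) = v - 8.
Square both sides: 2v - 17 = (v - 8)^2.
Expand and rearrange: v^2 - 18v + 81 = 0.
This gives the repeated root v = 9.
Check in the original equation:
  v = 9: sqrt(1) = 1, while v - 8 = 1 — valid.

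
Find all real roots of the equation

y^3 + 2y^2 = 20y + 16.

y = -5.2361 or y = -0.7639 or y = 4

Rearrange: y^3 + 2y^2 - 20y - 16 = 0.
Possible rational roots are divisors of -16. Testing y = 4 gives 0, so (y - 4) is a factor.
Divide: y^3 + 2y^2 - 20y - 16 = (y - 4)(y^2 + 6y + 4).
Apply the quadratic formula to y^2 + 6y + 4 = 0: y = (-6 +/- sqrt(20))/2, i.e. y ~= -0.7639 or y ~= -5.2361.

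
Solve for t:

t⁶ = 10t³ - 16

t = 1.2599 or t = 2

Let u = t³. The equation becomes u² - 10u + 16 = 0.
Factor: (u - 8)(u - 2) = 0, so u = 8 or u = 2.
t³ = 8 gives t = 2.
t³ = 2 gives t = ∛(2) ≈ 1.2599.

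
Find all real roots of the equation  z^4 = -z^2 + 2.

Let u = z^2. The equation becomes u^2 + u - 2 = 0.
Factor: (u - 1)(u + 2) = 0, so u = 1 or u = -2.
z^2 = 1 gives z = +/-1.
z^2 = -2 < 0 has no real solution.

z = -1 or z = 1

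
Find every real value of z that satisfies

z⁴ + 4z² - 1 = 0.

z = -0.4859 or z = 0.4859

Let u = z². The equation becomes u² + 4u - 1 = 0.
By the quadratic formula, u = -2 + √(5) or u = -√(5) - 2.
z² = -2 + √(5) gives z = ±√(-2 + √(5)) ≈ ±0.4859.
z² = -√(5) - 2 < 0 has no real solution.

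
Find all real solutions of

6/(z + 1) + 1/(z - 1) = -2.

Multiply both sides by (z + 1)(z - 1):
6(z - 1) + (z + 1) = -2(z + 1)(z - 1).
Expand and collect terms: -2z² - 7z + 7 = 0.
By the quadratic formula, z = (7 ± √105) / -4, so z ≈ -4.3117 or z ≈ 0.8117.
Neither value makes a denominator zero (z ≠ -1, z ≠ 1), so both are valid.

z = -4.3117 or z = 0.8117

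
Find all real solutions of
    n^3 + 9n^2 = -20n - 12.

Rearrange: n^3 + 9n^2 + 20n + 12 = 0.
Possible rational roots are divisors of 12. Testing n = -2 gives 0, so (n + 2) is a factor.
Divide: n^3 + 9n^2 + 20n + 12 = (n + 2)(n^2 + 7n + 6).
Factor the quadratic: n = -1 or n = -6.

n = -6 or n = -2 or n = -1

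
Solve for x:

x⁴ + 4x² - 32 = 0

Let u = x². The equation becomes u² + 4u - 32 = 0.
Factor: (u + 8)(u - 4) = 0, so u = -8 or u = 4.
x² = -8 < 0 has no real solution.
x² = 4 gives x = ±2.

x = -2 or x = 2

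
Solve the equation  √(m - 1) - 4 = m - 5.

Isolate the radical: √(m - 1) = m - 1.
Square both sides: m - 1 = (m - 1)².
Expand and rearrange: m² - 3m + 2 = 0.
Solving gives m = 2 or m = 1.
Check each candidate in the original equation:
  m = 2: √(1) = 1, while m - 1 = 1 — valid.
  m = 1: √(0) = 0, while m - 1 = 0 — valid.

m = 1 or m = 2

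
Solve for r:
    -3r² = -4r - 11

Rearrange to standard form: -3r² + 4r + 11 = 0.
Discriminant: (4)² − 4·(-3)·11 = 148.
Quadratic formula: r = (-4 ± √148) / (-6).
So r = 2/3 - √(37)/3 ≈ -1.3609 or r = 2/3 + √(37)/3 ≈ 2.6943.

r = -1.3609 or r = 2.6943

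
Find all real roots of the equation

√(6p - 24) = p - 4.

Square both sides: 6p - 24 = (p - 4)².
Expand and rearrange: p² - 14p + 40 = 0.
Solving gives p = 10 or p = 4.
Check each candidate in the original equation:
  p = 10: √(36) = 6, while p - 4 = 6 — valid.
  p = 4: √(0) = 0, while p - 4 = 0 — valid.

p = 4 or p = 10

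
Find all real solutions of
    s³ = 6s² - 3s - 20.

s = -1.4495 or s = 3.4495 or s = 4

Rearrange: s³ - 6s² + 3s + 20 = 0.
Possible rational roots are divisors of 20. Testing s = 4 gives 0, so (s - 4) is a factor.
Divide: s³ - 6s² + 3s + 20 = (s - 4)(s² - 2s - 5).
Apply the quadratic formula to s² - 2s - 5 = 0: s = (2 ± √24)/2, i.e. s ≈ 3.4495 or s ≈ -1.4495.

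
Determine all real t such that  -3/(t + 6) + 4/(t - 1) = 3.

t = -6.8549 or t = 2.1882

Multiply both sides by (t + 6)(t - 1):
-3(t - 1) + 4(t + 6) = 3(t + 6)(t - 1).
Expand and collect terms: 3t² + 14t - 45 = 0.
By the quadratic formula, t = (-14 ± √736) / 6, so t ≈ 2.1882 or t ≈ -6.8549.
Neither value makes a denominator zero (t ≠ -6, t ≠ 1), so both are valid.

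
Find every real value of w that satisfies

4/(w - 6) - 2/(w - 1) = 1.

w = -0.217 or w = 9.217

Multiply both sides by (w - 6)(w - 1):
4(w - 1) - 2(w - 6) = (w - 6)(w - 1).
Expand and collect terms: w^2 - 9w - 2 = 0.
By the quadratic formula, w = (9 +/- sqrt(89)) / 2, so w ~= 9.217 or w ~= -0.217.
Neither value makes a denominator zero (w != 6, w != 1), so both are valid.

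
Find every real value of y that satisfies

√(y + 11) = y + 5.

y = -2

Square both sides: y + 11 = (y + 5)².
Expand and rearrange: y² + 9y + 14 = 0.
Solving gives y = -2 or y = -7.
Check each candidate in the original equation:
  y = -2: √(9) = 3, while y + 5 = 3 — valid.
  y = -7: √(4) = 2, while y + 5 = -2 — extraneous.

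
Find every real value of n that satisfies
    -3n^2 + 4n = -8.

Rearrange to standard form: -3n^2 + 4n + 8 = 0.
Discriminant: (4)^2 - 4*(-3)*8 = 112.
Quadratic formula: n = (-4 +/- sqrt(112)) / (-6).
So n = 2/3 - 2*sqrt(7)/3 ~= -1.0972 or n = 2/3 + 2*sqrt(7)/3 ~= 2.4305.

n = -1.0972 or n = 2.4305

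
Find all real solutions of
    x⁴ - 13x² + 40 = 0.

Let u = x². The equation becomes u² - 13u + 40 = 0.
Factor: (u - 5)(u - 8) = 0, so u = 5 or u = 8.
x² = 5 gives x = ±√(5) ≈ ±2.2361.
x² = 8 gives x = ±2·√(2) ≈ ±2.8284.

x = -2.8284 or x = -2.2361 or x = 2.2361 or x = 2.8284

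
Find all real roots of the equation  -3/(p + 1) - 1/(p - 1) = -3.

p = -0.2153 or p = 1.5486

Multiply both sides by (p + 1)(p - 1):
-3(p - 1) - (p + 1) = -3(p + 1)(p - 1).
Expand and collect terms: -3p^2 + 4p + 1 = 0.
By the quadratic formula, p = (-4 +/- sqrt(28)) / -6, so p ~= -0.2153 or p ~= 1.5486.
Neither value makes a denominator zero (p != -1, p != 1), so both are valid.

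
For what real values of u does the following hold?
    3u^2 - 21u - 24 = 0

Factor: 3(u + 1)(u - 8) = 0.
So u = -1 or u = 8.

u = -1 or u = 8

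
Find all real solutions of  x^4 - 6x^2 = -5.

Let u = x^2. The equation becomes u^2 - 6u + 5 = 0.
Factor: (u - 5)(u - 1) = 0, so u = 5 or u = 1.
x^2 = 5 gives x = +/-sqrt(5) ~= +/-2.2361.
x^2 = 1 gives x = +/-1.

x = -2.2361 or x = -1 or x = 1 or x = 2.2361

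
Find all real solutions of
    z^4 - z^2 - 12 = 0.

z = -2 or z = 2

Let u = z^2. The equation becomes u^2 - u - 12 = 0.
Factor: (u - 4)(u + 3) = 0, so u = 4 or u = -3.
z^2 = 4 gives z = +/-2.
z^2 = -3 < 0 has no real solution.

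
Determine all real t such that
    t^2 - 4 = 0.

t = -2 or t = 2

Factor: (t - 2)(t + 2) = 0.
So t = 2 or t = -2.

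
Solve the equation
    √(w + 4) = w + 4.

w = -4 or w = -3

Square both sides: w + 4 = (w + 4)².
Expand and rearrange: w² + 7w + 12 = 0.
Solving gives w = -3 or w = -4.
Check each candidate in the original equation:
  w = -3: √(1) = 1, while w + 4 = 1 — valid.
  w = -4: √(0) = 0, while w + 4 = 0 — valid.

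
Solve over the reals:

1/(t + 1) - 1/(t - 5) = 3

t = -0.6458 or t = 4.6458

Multiply both sides by (t + 1)(t - 5):
(t - 5) - (t + 1) = 3(t + 1)(t - 5).
Expand and collect terms: 3t^2 - 12t - 9 = 0.
By the quadratic formula, t = (12 +/- sqrt(252)) / 6, so t ~= 4.6458 or t ~= -0.6458.
Neither value makes a denominator zero (t != -1, t != 5), so both are valid.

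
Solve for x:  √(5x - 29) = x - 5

x = 6 or x = 9

Square both sides: 5x - 29 = (x - 5)².
Expand and rearrange: x² - 15x + 54 = 0.
Solving gives x = 9 or x = 6.
Check each candidate in the original equation:
  x = 9: √(16) = 4, while x - 5 = 4 — valid.
  x = 6: √(1) = 1, while x - 5 = 1 — valid.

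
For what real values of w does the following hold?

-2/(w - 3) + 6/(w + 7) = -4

Multiply both sides by (w - 3)(w + 7):
-2(w + 7) + 6(w - 3) = -4(w - 3)(w + 7).
Expand and collect terms: -4w^2 - 20w + 116 = 0.
By the quadratic formula, w = (20 +/- sqrt(2256)) / -8, so w ~= -8.4372 or w ~= 3.4372.
Neither value makes a denominator zero (w != 3, w != -7), so both are valid.

w = -8.4372 or w = 3.4372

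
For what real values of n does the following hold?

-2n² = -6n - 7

n = -0.8979 or n = 3.8979

Rearrange to standard form: -2n² + 6n + 7 = 0.
Discriminant: (6)² − 4·(-2)·7 = 92.
Quadratic formula: n = (-6 ± √92) / (-4).
So n = 3/2 - √(23)/2 ≈ -0.8979 or n = 3/2 + √(23)/2 ≈ 3.8979.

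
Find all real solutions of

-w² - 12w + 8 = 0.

w = -12.6332 or w = 0.6332

Discriminant: (-12)² − 4·(-1)·8 = 176.
Quadratic formula: w = (12 ± √176) / (-2).
So w = -2·√(11) - 6 ≈ -12.6332 or w = -6 + 2·√(11) ≈ 0.6332.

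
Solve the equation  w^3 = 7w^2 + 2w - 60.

w = -2.6056 or w = 4.6056 or w = 5

Rearrange: w^3 - 7w^2 - 2w + 60 = 0.
Possible rational roots are divisors of 60. Testing w = 5 gives 0, so (w - 5) is a factor.
Divide: w^3 - 7w^2 - 2w + 60 = (w - 5)(w^2 - 2w - 12).
Apply the quadratic formula to w^2 - 2w - 12 = 0: w = (2 +/- sqrt(52))/2, i.e. w ~= 4.6056 or w ~= -2.6056.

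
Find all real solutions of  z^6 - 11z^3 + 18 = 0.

z = 1.2599 or z = 2.0801

Let u = z^3. The equation becomes u^2 - 11u + 18 = 0.
Factor: (u - 9)(u - 2) = 0, so u = 9 or u = 2.
z^3 = 9 gives z = (9)^(1/3) ~= 2.0801.
z^3 = 2 gives z = (2)^(1/3) ~= 1.2599.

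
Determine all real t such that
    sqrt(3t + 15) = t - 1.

Square both sides: 3t + 15 = (t - 1)^2.
Expand and rearrange: t^2 - 5t - 14 = 0.
Solving gives t = 7 or t = -2.
Check each candidate in the original equation:
  t = 7: sqrt(36) = 6, while t - 1 = 6 — valid.
  t = -2: sqrt(9) = 3, while t - 1 = -3 — extraneous.

t = 7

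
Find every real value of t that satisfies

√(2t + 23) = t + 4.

t = 1

Square both sides: 2t + 23 = (t + 4)².
Expand and rearrange: t² + 6t - 7 = 0.
Solving gives t = 1 or t = -7.
Check each candidate in the original equation:
  t = 1: √(25) = 5, while t + 4 = 5 — valid.
  t = -7: √(9) = 3, while t + 4 = -3 — extraneous.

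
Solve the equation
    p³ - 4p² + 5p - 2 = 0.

p = 1 or p = 2

Possible rational roots are divisors of -2. Testing p = 2 gives 0, so (p - 2) is a factor.
Divide: p³ - 4p² + 5p - 2 = (p - 2)(p² - 2p + 1).
The quadratic has the repeated root p = 1.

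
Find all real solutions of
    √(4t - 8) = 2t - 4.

Square both sides: 4t - 8 = (2t - 4)².
Expand and rearrange: 4t² - 20t + 24 = 0.
Solving gives t = 3 or t = 2.
Check each candidate in the original equation:
  t = 3: √(4) = 2, while 2t - 4 = 2 — valid.
  t = 2: √(0) = 0, while 2t - 4 = 0 — valid.

t = 2 or t = 3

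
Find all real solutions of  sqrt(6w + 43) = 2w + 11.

Square both sides: 6w + 43 = (2w + 11)^2.
Expand and rearrange: 4w^2 + 38w + 78 = 0.
Solving gives w = -3 or w = -6.5.
Check each candidate in the original equation:
  w = -3: sqrt(25) = 5, while 2w + 11 = 5 — valid.
  w = -6.5: sqrt(4) = 2, while 2w + 11 = -2 — extraneous.

w = -3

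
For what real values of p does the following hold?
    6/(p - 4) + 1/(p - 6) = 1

Multiply both sides by (p - 4)(p - 6):
6(p - 6) + (p - 4) = (p - 4)(p - 6).
Expand and collect terms: p² - 17p + 64 = 0.
By the quadratic formula, p = (17 ± √33) / 2, so p ≈ 11.3723 or p ≈ 5.6277.
Neither value makes a denominator zero (p ≠ 4, p ≠ 6), so both are valid.

p = 5.6277 or p = 11.3723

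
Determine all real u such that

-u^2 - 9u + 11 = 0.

u = -10.0902 or u = 1.0902

Discriminant: (-9)^2 - 4*(-1)*11 = 125.
Quadratic formula: u = (9 +/- sqrt(125)) / (-2).
So u = -5*sqrt(5)/2 - 9/2 ~= -10.0902 or u = -9/2 + 5*sqrt(5)/2 ~= 1.0902.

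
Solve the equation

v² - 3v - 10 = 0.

Factor: (v - 5)(v + 2) = 0.
So v = 5 or v = -2.

v = -2 or v = 5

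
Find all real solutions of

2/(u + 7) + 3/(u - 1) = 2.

Multiply both sides by (u + 7)(u - 1):
2(u - 1) + 3(u + 7) = 2(u + 7)(u - 1).
Expand and collect terms: 2u^2 + 7u - 33 = 0.
By the quadratic formula, u = (-7 +/- sqrt(313)) / 4, so u ~= 2.673 or u ~= -6.173.
Neither value makes a denominator zero (u != -7, u != 1), so both are valid.

u = -6.173 or u = 2.673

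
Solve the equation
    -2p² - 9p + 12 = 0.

Discriminant: (-9)² − 4·(-2)·12 = 177.
Quadratic formula: p = (9 ± √177) / (-4).
So p = -√(177)/4 - 9/4 ≈ -5.576 or p = -9/4 + √(177)/4 ≈ 1.076.

p = -5.576 or p = 1.076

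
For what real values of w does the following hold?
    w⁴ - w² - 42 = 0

w = -2.6458 or w = 2.6458

Let u = w². The equation becomes u² - u - 42 = 0.
Factor: (u + 6)(u - 7) = 0, so u = -6 or u = 7.
w² = -6 < 0 has no real solution.
w² = 7 gives w = ±√(7) ≈ ±2.6458.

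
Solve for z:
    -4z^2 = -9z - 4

Rearrange to standard form: -4z^2 + 9z + 4 = 0.
Discriminant: (9)^2 - 4*(-4)*4 = 145.
Quadratic formula: z = (-9 +/- sqrt(145)) / (-8).
So z = 9/8 - sqrt(145)/8 ~= -0.3802 or z = 9/8 + sqrt(145)/8 ~= 2.6302.

z = -0.3802 or z = 2.6302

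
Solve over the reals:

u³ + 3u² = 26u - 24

Rearrange: u³ + 3u² - 26u + 24 = 0.
Possible rational roots are divisors of 24. Testing u = 3 gives 0, so (u - 3) is a factor.
Divide: u³ + 3u² - 26u + 24 = (u - 3)(u² + 6u - 8).
Apply the quadratic formula to u² + 6u - 8 = 0: u = (-6 ± √68)/2, i.e. u ≈ 1.1231 or u ≈ -7.1231.

u = -7.1231 or u = 1.1231 or u = 3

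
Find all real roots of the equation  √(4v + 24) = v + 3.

Square both sides: 4v + 24 = (v + 3)².
Expand and rearrange: v² + 2v - 15 = 0.
Solving gives v = 3 or v = -5.
Check each candidate in the original equation:
  v = 3: √(36) = 6, while v + 3 = 6 — valid.
  v = -5: √(4) = 2, while v + 3 = -2 — extraneous.

v = 3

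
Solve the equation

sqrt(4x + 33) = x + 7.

Square both sides: 4x + 33 = (x + 7)^2.
Expand and rearrange: x^2 + 10x + 16 = 0.
Solving gives x = -2 or x = -8.
Check each candidate in the original equation:
  x = -2: sqrt(25) = 5, while x + 7 = 5 — valid.
  x = -8: sqrt(1) = 1, while x + 7 = -1 — extraneous.

x = -2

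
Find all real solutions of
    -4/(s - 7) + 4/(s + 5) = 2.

Multiply both sides by (s - 7)(s + 5):
-4(s + 5) + 4(s - 7) = 2(s - 7)(s + 5).
Expand and collect terms: 2s² - 4s - 22 = 0.
By the quadratic formula, s = (4 ± √192) / 4, so s ≈ 4.4641 or s ≈ -2.4641.
Neither value makes a denominator zero (s ≠ 7, s ≠ -5), so both are valid.

s = -2.4641 or s = 4.4641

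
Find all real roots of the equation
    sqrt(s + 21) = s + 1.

Square both sides: s + 21 = (s + 1)^2.
Expand and rearrange: s^2 + s - 20 = 0.
Solving gives s = 4 or s = -5.
Check each candidate in the original equation:
  s = 4: sqrt(25) = 5, while s + 1 = 5 — valid.
  s = -5: sqrt(16) = 4, while s + 1 = -4 — extraneous.

s = 4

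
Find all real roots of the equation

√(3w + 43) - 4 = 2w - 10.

w = 7

Isolate the radical: √(3w + 43) = 2w - 6.
Square both sides: 3w + 43 = (2w - 6)².
Expand and rearrange: 4w² - 27w - 7 = 0.
Solving gives w = 7 or w = -0.25.
Check each candidate in the original equation:
  w = 7: √(64) = 8, while 2w - 6 = 8 — valid.
  w = -0.25: √(42.25) = 6.5, while 2w - 6 = -6.5 — extraneous.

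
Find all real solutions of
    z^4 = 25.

z = -2.2361 or z = 2.2361

Let u = z^2. The equation becomes u^2 - 25 = 0.
Factor: (u + 5)(u - 5) = 0, so u = -5 or u = 5.
z^2 = -5 < 0 has no real solution.
z^2 = 5 gives z = +/-sqrt(5) ~= +/-2.2361.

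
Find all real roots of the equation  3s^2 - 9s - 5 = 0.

s = -0.4791 or s = 3.4791

Discriminant: (-9)^2 - 4*3*(-5) = 141.
Quadratic formula: s = (9 +/- sqrt(141)) / 6.
So s = 3/2 + sqrt(141)/6 ~= 3.4791 or s = 3/2 - sqrt(141)/6 ~= -0.4791.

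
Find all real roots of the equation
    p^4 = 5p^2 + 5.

Let u = p^2. The equation becomes u^2 - 5u - 5 = 0.
By the quadratic formula, u = 5/2 + 3*sqrt(5)/2 or u = 5/2 - 3*sqrt(5)/2.
p^2 = 5/2 + 3*sqrt(5)/2 gives p = +/-sqrt(5/2 + 3*sqrt(5)/2) ~= +/-2.4195.
p^2 = 5/2 - 3*sqrt(5)/2 < 0 has no real solution.

p = -2.4195 or p = 2.4195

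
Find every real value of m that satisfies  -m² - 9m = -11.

m = -10.0902 or m = 1.0902

Rearrange to standard form: -m² - 9m + 11 = 0.
Discriminant: (-9)² − 4·(-1)·11 = 125.
Quadratic formula: m = (9 ± √125) / (-2).
So m = -5·√(5)/2 - 9/2 ≈ -10.0902 or m = -9/2 + 5·√(5)/2 ≈ 1.0902.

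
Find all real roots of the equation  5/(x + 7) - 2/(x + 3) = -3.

Multiply both sides by (x + 7)(x + 3):
5(x + 3) - 2(x + 7) = -3(x + 7)(x + 3).
Expand and collect terms: -3x^2 - 33x - 64 = 0.
By the quadratic formula, x = (33 +/- sqrt(321)) / -6, so x ~= -8.4861 or x ~= -2.5139.
Neither value makes a denominator zero (x != -7, x != -3), so both are valid.

x = -8.4861 or x = -2.5139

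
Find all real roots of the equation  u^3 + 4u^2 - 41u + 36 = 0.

u = -9 or u = 1 or u = 4

Possible rational roots are divisors of 36. Testing u = 4 gives 0, so (u - 4) is a factor.
Divide: u^3 + 4u^2 - 41u + 36 = (u - 4)(u^2 + 8u - 9).
Factor the quadratic: u = 1 or u = -9.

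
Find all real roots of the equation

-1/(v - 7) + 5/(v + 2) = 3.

Multiply both sides by (v - 7)(v + 2):
-(v + 2) + 5(v - 7) = 3(v - 7)(v + 2).
Expand and collect terms: 3v² - 19v - 5 = 0.
By the quadratic formula, v = (19 ± √421) / 6, so v ≈ 6.5864 or v ≈ -0.253.
Neither value makes a denominator zero (v ≠ 7, v ≠ -2), so both are valid.

v = -0.253 or v = 6.5864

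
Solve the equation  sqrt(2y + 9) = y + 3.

Square both sides: 2y + 9 = (y + 3)^2.
Expand and rearrange: y^2 + 4y = 0.
Solving gives y = 0 or y = -4.
Check each candidate in the original equation:
  y = 0: sqrt(9) = 3, while y + 3 = 3 — valid.
  y = -4: sqrt(1) = 1, while y + 3 = -1 — extraneous.

y = 0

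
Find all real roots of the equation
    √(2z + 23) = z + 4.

z = 1

Square both sides: 2z + 23 = (z + 4)².
Expand and rearrange: z² + 6z - 7 = 0.
Solving gives z = 1 or z = -7.
Check each candidate in the original equation:
  z = 1: √(25) = 5, while z + 4 = 5 — valid.
  z = -7: √(9) = 3, while z + 4 = -3 — extraneous.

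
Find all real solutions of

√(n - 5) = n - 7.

n = 9

Square both sides: n - 5 = (n - 7)².
Expand and rearrange: n² - 15n + 54 = 0.
Solving gives n = 9 or n = 6.
Check each candidate in the original equation:
  n = 9: √(4) = 2, while n - 7 = 2 — valid.
  n = 6: √(1) = 1, while n - 7 = -1 — extraneous.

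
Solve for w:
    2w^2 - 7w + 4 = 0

Discriminant: (-7)^2 - 4*2*4 = 17.
Quadratic formula: w = (7 +/- sqrt(17)) / 4.
So w = sqrt(17)/4 + 7/4 ~= 2.7808 or w = 7/4 - sqrt(17)/4 ~= 0.7192.

w = 0.7192 or w = 2.7808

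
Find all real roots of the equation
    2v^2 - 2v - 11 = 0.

Discriminant: (-2)^2 - 4*2*(-11) = 92.
Quadratic formula: v = (2 +/- sqrt(92)) / 4.
So v = 1/2 + sqrt(23)/2 ~= 2.8979 or v = 1/2 - sqrt(23)/2 ~= -1.8979.

v = -1.8979 or v = 2.8979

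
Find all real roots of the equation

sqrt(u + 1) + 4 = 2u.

u = 3

Isolate the radical: sqrt(u + 1) = 2u - 4.
Square both sides: u + 1 = (2u - 4)^2.
Expand and rearrange: 4u^2 - 17u + 15 = 0.
Solving gives u = 3 or u = 1.25.
Check each candidate in the original equation:
  u = 3: sqrt(4) = 2, while 2u - 4 = 2 — valid.
  u = 1.25: sqrt(2.25) = 1.5, while 2u - 4 = -1.5 — extraneous.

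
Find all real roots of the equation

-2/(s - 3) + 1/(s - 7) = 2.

Multiply both sides by (s - 3)(s - 7):
-2(s - 7) + (s - 3) = 2(s - 3)(s - 7).
Expand and collect terms: 2s^2 - 19s + 31 = 0.
By the quadratic formula, s = (19 +/- sqrt(113)) / 4, so s ~= 7.4075 or s ~= 2.0925.
Neither value makes a denominator zero (s != 3, s != 7), so both are valid.

s = 2.0925 or s = 7.4075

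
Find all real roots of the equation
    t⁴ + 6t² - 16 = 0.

t = -1.4142 or t = 1.4142

Let u = t². The equation becomes u² + 6u - 16 = 0.
Factor: (u + 8)(u - 2) = 0, so u = -8 or u = 2.
t² = -8 < 0 has no real solution.
t² = 2 gives t = ±√(2) ≈ ±1.4142.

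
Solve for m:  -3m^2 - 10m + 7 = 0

m = -3.9274 or m = 0.5941

Discriminant: (-10)^2 - 4*(-3)*7 = 184.
Quadratic formula: m = (10 +/- sqrt(184)) / (-6).
So m = -sqrt(46)/3 - 5/3 ~= -3.9274 or m = -5/3 + sqrt(46)/3 ~= 0.5941.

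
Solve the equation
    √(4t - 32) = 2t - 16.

t = 8 or t = 9

Square both sides: 4t - 32 = (2t - 16)².
Expand and rearrange: 4t² - 68t + 288 = 0.
Solving gives t = 9 or t = 8.
Check each candidate in the original equation:
  t = 9: √(4) = 2, while 2t - 16 = 2 — valid.
  t = 8: √(0) = 0, while 2t - 16 = 0 — valid.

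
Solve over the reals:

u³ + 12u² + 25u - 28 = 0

Possible rational roots are divisors of -28. Testing u = -4 gives 0, so (u + 4) is a factor.
Divide: u³ + 12u² + 25u - 28 = (u + 4)(u² + 8u - 7).
Apply the quadratic formula to u² + 8u - 7 = 0: u = (-8 ± √92)/2, i.e. u ≈ 0.7958 or u ≈ -8.7958.

u = -8.7958 or u = -4 or u = 0.7958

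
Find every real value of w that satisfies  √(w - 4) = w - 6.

Square both sides: w - 4 = (w - 6)².
Expand and rearrange: w² - 13w + 40 = 0.
Solving gives w = 8 or w = 5.
Check each candidate in the original equation:
  w = 8: √(4) = 2, while w - 6 = 2 — valid.
  w = 5: √(1) = 1, while w - 6 = -1 — extraneous.

w = 8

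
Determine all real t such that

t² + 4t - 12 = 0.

Factor: (t + 6)(t - 2) = 0.
So t = -6 or t = 2.

t = -6 or t = 2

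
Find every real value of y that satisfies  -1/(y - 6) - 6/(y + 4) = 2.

y = -7.1189 or y = 5.6189

Multiply both sides by (y - 6)(y + 4):
-(y + 4) - 6(y - 6) = 2(y - 6)(y + 4).
Expand and collect terms: 2y² + 3y - 80 = 0.
By the quadratic formula, y = (-3 ± √649) / 4, so y ≈ 5.6189 or y ≈ -7.1189.
Neither value makes a denominator zero (y ≠ 6, y ≠ -4), so both are valid.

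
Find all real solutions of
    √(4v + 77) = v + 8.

Square both sides: 4v + 77 = (v + 8)².
Expand and rearrange: v² + 12v - 13 = 0.
Solving gives v = 1 or v = -13.
Check each candidate in the original equation:
  v = 1: √(81) = 9, while v + 8 = 9 — valid.
  v = -13: √(25) = 5, while v + 8 = -5 — extraneous.

v = 1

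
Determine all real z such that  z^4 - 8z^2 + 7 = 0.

z = -2.6458 or z = -1 or z = 1 or z = 2.6458

Let u = z^2. The equation becomes u^2 - 8u + 7 = 0.
Factor: (u - 7)(u - 1) = 0, so u = 7 or u = 1.
z^2 = 7 gives z = +/-sqrt(7) ~= +/-2.6458.
z^2 = 1 gives z = +/-1.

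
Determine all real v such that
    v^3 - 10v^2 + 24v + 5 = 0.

Possible rational roots are divisors of 5. Testing v = 5 gives 0, so (v - 5) is a factor.
Divide: v^3 - 10v^2 + 24v + 5 = (v - 5)(v^2 - 5v - 1).
Apply the quadratic formula to v^2 - 5v - 1 = 0: v = (5 +/- sqrt(29))/2, i.e. v ~= 5.1926 or v ~= -0.1926.

v = -0.1926 or v = 5 or v = 5.1926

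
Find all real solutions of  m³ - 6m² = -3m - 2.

m = -0.3723 or m = 1 or m = 5.3723

Rearrange: m³ - 6m² + 3m + 2 = 0.
Possible rational roots are divisors of 2. Testing m = 1 gives 0, so (m - 1) is a factor.
Divide: m³ - 6m² + 3m + 2 = (m - 1)(m² - 5m - 2).
Apply the quadratic formula to m² - 5m - 2 = 0: m = (5 ± √33)/2, i.e. m ≈ 5.3723 or m ≈ -0.3723.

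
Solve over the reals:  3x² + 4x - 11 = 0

x = -2.6943 or x = 1.3609

Discriminant: (4)² − 4·3·(-11) = 148.
Quadratic formula: x = (-4 ± √148) / 6.
So x = -2/3 + √(37)/3 ≈ 1.3609 or x = -√(37)/3 - 2/3 ≈ -2.6943.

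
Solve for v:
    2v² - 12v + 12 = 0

v = 1.2679 or v = 4.7321

Discriminant: (-12)² − 4·2·12 = 48.
Quadratic formula: v = (12 ± √48) / 4.
So v = √(3) + 3 ≈ 4.7321 or v = 3 - √(3) ≈ 1.2679.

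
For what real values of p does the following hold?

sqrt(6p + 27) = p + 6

Square both sides: 6p + 27 = (p + 6)^2.
Expand and rearrange: p^2 + 6p + 9 = 0.
This gives the repeated root p = -3.
Check in the original equation:
  p = -3: sqrt(9) = 3, while p + 6 = 3 — valid.

p = -3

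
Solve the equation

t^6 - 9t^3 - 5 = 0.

t = -0.8067 or t = 2.1198

Let u = t^3. The equation becomes u^2 - 9u - 5 = 0.
By the quadratic formula, u = 9/2 + sqrt(101)/2 or u = 9/2 - sqrt(101)/2.
t^3 = 9/2 + sqrt(101)/2 gives t = (9/2 + sqrt(101)/2)^(1/3) ~= 2.1198.
t^3 = 9/2 - sqrt(101)/2 gives t = -(-9/2 + sqrt(101)/2)^(1/3) ~= -0.8067.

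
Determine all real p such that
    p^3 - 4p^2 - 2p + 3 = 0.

Possible rational roots are divisors of 3. Testing p = -1 gives 0, so (p + 1) is a factor.
Divide: p^3 - 4p^2 - 2p + 3 = (p + 1)(p^2 - 5p + 3).
Apply the quadratic formula to p^2 - 5p + 3 = 0: p = (5 +/- sqrt(13))/2, i.e. p ~= 4.3028 or p ~= 0.6972.

p = -1 or p = 0.6972 or p = 4.3028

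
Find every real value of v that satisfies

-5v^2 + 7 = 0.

v = -1.1832 or v = 1.1832

Discriminant: (0)^2 - 4*(-5)*7 = 140.
Quadratic formula: v = (0 +/- sqrt(140)) / (-10).
So v = -sqrt(35)/5 ~= -1.1832 or v = sqrt(35)/5 ~= 1.1832.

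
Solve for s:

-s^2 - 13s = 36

s = -9 or s = -4

Bring every term to one side: -s^2 - 13s - 36 = 0.
Factor: -1(s + 4)(s + 9) = 0.
So s = -4 or s = -9.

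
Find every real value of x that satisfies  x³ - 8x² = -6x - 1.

x = -0.1401 or x = 1 or x = 7.1401

Rearrange: x³ - 8x² + 6x + 1 = 0.
Possible rational roots are divisors of 1. Testing x = 1 gives 0, so (x - 1) is a factor.
Divide: x³ - 8x² + 6x + 1 = (x - 1)(x² - 7x - 1).
Apply the quadratic formula to x² - 7x - 1 = 0: x = (7 ± √53)/2, i.e. x ≈ 7.1401 or x ≈ -0.1401.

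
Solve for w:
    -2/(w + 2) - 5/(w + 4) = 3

w = -6 or w = -2.3333

Multiply both sides by (w + 2)(w + 4):
-2(w + 4) - 5(w + 2) = 3(w + 2)(w + 4).
Expand and collect terms: 3w² + 25w + 42 = 0.
Factor or apply the quadratic formula: w = -2.3333 or w = -6.
Neither value makes a denominator zero (w ≠ -2, w ≠ -4), so both are valid.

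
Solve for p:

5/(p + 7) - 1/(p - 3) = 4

Multiply both sides by (p + 7)(p - 3):
5(p - 3) - (p + 7) = 4(p + 7)(p - 3).
Expand and collect terms: 4p² + 12p - 62 = 0.
By the quadratic formula, p = (-12 ± √1136) / 8, so p ≈ 2.7131 or p ≈ -5.7131.
Neither value makes a denominator zero (p ≠ -7, p ≠ 3), so both are valid.

p = -5.7131 or p = 2.7131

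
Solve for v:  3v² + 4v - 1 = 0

v = -1.5486 or v = 0.2153

Discriminant: (4)² − 4·3·(-1) = 28.
Quadratic formula: v = (-4 ± √28) / 6.
So v = -2/3 + √(7)/3 ≈ 0.2153 or v = -√(7)/3 - 2/3 ≈ -1.5486.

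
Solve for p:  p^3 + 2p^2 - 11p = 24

p = -3 or p = -2.3723 or p = 3.3723

Rearrange: p^3 + 2p^2 - 11p - 24 = 0.
Possible rational roots are divisors of -24. Testing p = -3 gives 0, so (p + 3) is a factor.
Divide: p^3 + 2p^2 - 11p - 24 = (p + 3)(p^2 - p - 8).
Apply the quadratic formula to p^2 - p - 8 = 0: p = (1 +/- sqrt(33))/2, i.e. p ~= 3.3723 or p ~= -2.3723.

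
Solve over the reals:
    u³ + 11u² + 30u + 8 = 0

u = -6.7016 or u = -4 or u = -0.2984

Possible rational roots are divisors of 8. Testing u = -4 gives 0, so (u + 4) is a factor.
Divide: u³ + 11u² + 30u + 8 = (u + 4)(u² + 7u + 2).
Apply the quadratic formula to u² + 7u + 2 = 0: u = (-7 ± √41)/2, i.e. u ≈ -0.2984 or u ≈ -6.7016.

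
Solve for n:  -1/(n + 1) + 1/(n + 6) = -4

Multiply both sides by (n + 1)(n + 6):
-(n + 6) + (n + 1) = -4(n + 1)(n + 6).
Expand and collect terms: -4n² - 28n - 19 = 0.
By the quadratic formula, n = (28 ± √480) / -8, so n ≈ -6.2386 or n ≈ -0.7614.
Neither value makes a denominator zero (n ≠ -1, n ≠ -6), so both are valid.

n = -6.2386 or n = -0.7614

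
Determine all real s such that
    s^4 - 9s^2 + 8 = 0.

Let u = s^2. The equation becomes u^2 - 9u + 8 = 0.
Factor: (u - 1)(u - 8) = 0, so u = 1 or u = 8.
s^2 = 1 gives s = +/-1.
s^2 = 8 gives s = +/-2*sqrt(2) ~= +/-2.8284.

s = -2.8284 or s = -1 or s = 1 or s = 2.8284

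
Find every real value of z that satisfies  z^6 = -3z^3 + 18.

z = -1.8171 or z = 1.4422

Let u = z^3. The equation becomes u^2 + 3u - 18 = 0.
Factor: (u + 6)(u - 3) = 0, so u = -6 or u = 3.
z^3 = -6 gives z = -(6)^(1/3) ~= -1.8171.
z^3 = 3 gives z = (3)^(1/3) ~= 1.4422.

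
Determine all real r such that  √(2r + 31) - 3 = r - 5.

Isolate the radical: √(2r + 31) = r - 2.
Square both sides: 2r + 31 = (r - 2)².
Expand and rearrange: r² - 6r - 27 = 0.
Solving gives r = 9 or r = -3.
Check each candidate in the original equation:
  r = 9: √(49) = 7, while r - 2 = 7 — valid.
  r = -3: √(25) = 5, while r - 2 = -5 — extraneous.

r = 9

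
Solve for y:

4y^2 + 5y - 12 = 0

Discriminant: (5)^2 - 4*4*(-12) = 217.
Quadratic formula: y = (-5 +/- sqrt(217)) / 8.
So y = -5/8 + sqrt(217)/8 ~= 1.2164 or y = -sqrt(217)/8 - 5/8 ~= -2.4664.

y = -2.4664 or y = 1.2164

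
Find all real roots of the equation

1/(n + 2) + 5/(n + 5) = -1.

n = -10.6533 or n = -2.3467

Multiply both sides by (n + 2)(n + 5):
(n + 5) + 5(n + 2) = -(n + 2)(n + 5).
Expand and collect terms: -n² - 13n - 25 = 0.
By the quadratic formula, n = (13 ± √69) / -2, so n ≈ -10.6533 or n ≈ -2.3467.
Neither value makes a denominator zero (n ≠ -2, n ≠ -5), so both are valid.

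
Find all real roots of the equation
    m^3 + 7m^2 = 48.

Rearrange: m^3 + 7m^2 - 48 = 0.
Possible rational roots are divisors of -48. Testing m = -4 gives 0, so (m + 4) is a factor.
Divide: m^3 + 7m^2 - 48 = (m + 4)(m^2 + 3m - 12).
Apply the quadratic formula to m^2 + 3m - 12 = 0: m = (-3 +/- sqrt(57))/2, i.e. m ~= 2.2749 or m ~= -5.2749.

m = -5.2749 or m = -4 or m = 2.2749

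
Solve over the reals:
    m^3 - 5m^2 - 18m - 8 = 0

m = -2 or m = -0.5311 or m = 7.5311

Possible rational roots are divisors of -8. Testing m = -2 gives 0, so (m + 2) is a factor.
Divide: m^3 - 5m^2 - 18m - 8 = (m + 2)(m^2 - 7m - 4).
Apply the quadratic formula to m^2 - 7m - 4 = 0: m = (7 +/- sqrt(65))/2, i.e. m ~= 7.5311 or m ~= -0.5311.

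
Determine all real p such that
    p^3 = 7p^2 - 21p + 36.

Rearrange: p^3 - 7p^2 + 21p - 36 = 0.
Possible rational roots are divisors of -36. Testing p = 4 gives 0, so (p - 4) is a factor.
Divide: p^3 - 7p^2 + 21p - 36 = (p - 4)(p^2 - 3p + 9).
The quadratic p^2 - 3p + 9 has discriminant -27 < 0, so no further real roots.

p = 4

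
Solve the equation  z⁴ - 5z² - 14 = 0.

Let u = z². The equation becomes u² - 5u - 14 = 0.
Factor: (u + 2)(u - 7) = 0, so u = -2 or u = 7.
z² = -2 < 0 has no real solution.
z² = 7 gives z = ±√(7) ≈ ±2.6458.

z = -2.6458 or z = 2.6458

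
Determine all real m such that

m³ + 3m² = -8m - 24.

m = -3

Rearrange: m³ + 3m² + 8m + 24 = 0.
Possible rational roots are divisors of 24. Testing m = -3 gives 0, so (m + 3) is a factor.
Divide: m³ + 3m² + 8m + 24 = (m + 3)(m² + 8).
The quadratic m² + 8 has discriminant -32 < 0, so no further real roots.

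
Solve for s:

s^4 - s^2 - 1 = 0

s = -1.272 or s = 1.272

Let u = s^2. The equation becomes u^2 - u - 1 = 0.
By the quadratic formula, u = 1/2 + sqrt(5)/2 or u = 1/2 - sqrt(5)/2.
s^2 = 1/2 + sqrt(5)/2 gives s = +/-sqrt(1/2 + sqrt(5)/2) ~= +/-1.272.
s^2 = 1/2 - sqrt(5)/2 < 0 has no real solution.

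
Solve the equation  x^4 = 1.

Let u = x^2. The equation becomes u^2 - 1 = 0.
Factor: (u - 1)(u + 1) = 0, so u = 1 or u = -1.
x^2 = 1 gives x = +/-1.
x^2 = -1 < 0 has no real solution.

x = -1 or x = 1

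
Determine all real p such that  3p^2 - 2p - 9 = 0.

Discriminant: (-2)^2 - 4*3*(-9) = 112.
Quadratic formula: p = (2 +/- sqrt(112)) / 6.
So p = 1/3 + 2*sqrt(7)/3 ~= 2.0972 or p = 1/3 - 2*sqrt(7)/3 ~= -1.4305.

p = -1.4305 or p = 2.0972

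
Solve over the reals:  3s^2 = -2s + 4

Rearrange to standard form: 3s^2 + 2s - 4 = 0.
Discriminant: (2)^2 - 4*3*(-4) = 52.
Quadratic formula: s = (-2 +/- sqrt(52)) / 6.
So s = -1/3 + sqrt(13)/3 ~= 0.8685 or s = -sqrt(13)/3 - 1/3 ~= -1.5352.

s = -1.5352 or s = 0.8685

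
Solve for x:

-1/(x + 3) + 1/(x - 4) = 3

x = -3.3188 or x = 4.3188

Multiply both sides by (x + 3)(x - 4):
-(x - 4) + (x + 3) = 3(x + 3)(x - 4).
Expand and collect terms: 3x² - 3x - 43 = 0.
By the quadratic formula, x = (3 ± √525) / 6, so x ≈ 4.3188 or x ≈ -3.3188.
Neither value makes a denominator zero (x ≠ -3, x ≠ 4), so both are valid.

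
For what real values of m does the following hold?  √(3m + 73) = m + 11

m = -3

Square both sides: 3m + 73 = (m + 11)².
Expand and rearrange: m² + 19m + 48 = 0.
Solving gives m = -3 or m = -16.
Check each candidate in the original equation:
  m = -3: √(64) = 8, while m + 11 = 8 — valid.
  m = -16: √(25) = 5, while m + 11 = -5 — extraneous.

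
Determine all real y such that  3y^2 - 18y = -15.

y = 1 or y = 5

Bring every term to one side: 3y^2 - 18y + 15 = 0.
Factor: 3(y - 5)(y - 1) = 0.
So y = 5 or y = 1.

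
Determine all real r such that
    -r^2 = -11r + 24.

r = 3 or r = 8

Bring every term to one side: -r^2 + 11r - 24 = 0.
Factor: -1(r - 8)(r - 3) = 0.
So r = 8 or r = 3.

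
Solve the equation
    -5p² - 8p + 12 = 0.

Discriminant: (-8)² − 4·(-5)·12 = 304.
Quadratic formula: p = (8 ± √304) / (-10).
So p = -2·√(19)/5 - 4/5 ≈ -2.5436 or p = -4/5 + 2·√(19)/5 ≈ 0.9436.

p = -2.5436 or p = 0.9436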